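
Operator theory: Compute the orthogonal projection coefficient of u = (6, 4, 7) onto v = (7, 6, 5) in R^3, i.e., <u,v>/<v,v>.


Computing <u,v> = 6*7 + 4*6 + 7*5 = 101
Computing <v,v> = 7^2 + 6^2 + 5^2 = 110
Projection coefficient = 101/110 = 0.9182

0.9182


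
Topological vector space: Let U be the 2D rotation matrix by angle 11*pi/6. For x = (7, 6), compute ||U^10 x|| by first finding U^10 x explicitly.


U is a rotation by theta = 11*pi/6
U^10 = rotation by 10*theta = 110*pi/6 = 2*pi/6 (mod 2*pi)
cos(2*pi/6) = 0.5000, sin(2*pi/6) = 0.8660
U^10 x = (0.5000 * 7 - 0.8660 * 6, 0.8660 * 7 + 0.5000 * 6)
= (-1.6962, 9.0622)
||U^10 x|| = sqrt((-1.6962)^2 + 9.0622^2) = sqrt(85.0000) = 9.2195

9.2195


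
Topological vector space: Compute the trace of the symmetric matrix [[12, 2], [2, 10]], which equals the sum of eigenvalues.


For a self-adjoint (symmetric) matrix, the eigenvalues are real.
The sum of eigenvalues equals the trace of the matrix.
trace = 12 + 10 = 22

22


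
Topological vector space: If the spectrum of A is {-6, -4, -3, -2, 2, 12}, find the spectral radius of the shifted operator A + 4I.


Spectrum of A + 4I = {-2, 0, 1, 2, 6, 16}
Spectral radius = max |lambda| over the shifted spectrum
= max(2, 0, 1, 2, 6, 16) = 16

16


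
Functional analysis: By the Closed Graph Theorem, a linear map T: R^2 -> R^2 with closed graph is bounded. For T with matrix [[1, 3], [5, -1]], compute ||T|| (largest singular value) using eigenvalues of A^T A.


A^T A = [[26, -2], [-2, 10]]
trace(A^T A) = 36, det(A^T A) = 256
discriminant = 36^2 - 4*256 = 272
Largest eigenvalue of A^T A = (trace + sqrt(disc))/2 = 26.2462
||T|| = sqrt(26.2462) = 5.1231

5.1231


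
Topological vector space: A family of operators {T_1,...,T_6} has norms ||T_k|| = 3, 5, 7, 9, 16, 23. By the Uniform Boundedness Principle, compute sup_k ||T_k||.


By the Uniform Boundedness Principle, the supremum of norms is finite.
sup_k ||T_k|| = max(3, 5, 7, 9, 16, 23) = 23

23


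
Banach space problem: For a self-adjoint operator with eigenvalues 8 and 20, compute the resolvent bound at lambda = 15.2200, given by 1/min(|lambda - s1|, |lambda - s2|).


dist(15.2200, {8, 20}) = min(|15.2200 - 8|, |15.2200 - 20|)
= min(7.2200, 4.7800) = 4.7800
Resolvent bound = 1/4.7800 = 0.2092

0.2092


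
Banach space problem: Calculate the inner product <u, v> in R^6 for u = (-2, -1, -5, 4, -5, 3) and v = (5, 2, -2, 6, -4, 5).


Computing the standard inner product <u, v> = sum u_i * v_i
= -2*5 + -1*2 + -5*-2 + 4*6 + -5*-4 + 3*5
= -10 + -2 + 10 + 24 + 20 + 15
= 57

57


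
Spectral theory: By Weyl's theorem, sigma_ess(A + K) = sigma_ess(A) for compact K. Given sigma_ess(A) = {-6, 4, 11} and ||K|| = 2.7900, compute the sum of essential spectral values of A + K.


By Weyl's theorem, the essential spectrum is invariant under compact perturbations.
sigma_ess(A + K) = sigma_ess(A) = {-6, 4, 11}
Sum = -6 + 4 + 11 = 9

9


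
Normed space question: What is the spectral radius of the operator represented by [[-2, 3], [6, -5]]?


For a 2x2 matrix, eigenvalues satisfy lambda^2 - (trace)*lambda + det = 0
trace = -2 + -5 = -7
det = -2*-5 - 3*6 = -8
discriminant = (-7)^2 - 4*(-8) = 81
spectral radius = max |eigenvalue| = 8.0000

8.0000


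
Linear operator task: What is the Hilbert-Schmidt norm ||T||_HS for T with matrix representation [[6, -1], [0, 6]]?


The Hilbert-Schmidt norm is sqrt(sum of squares of all entries).
Sum of squares = 6^2 + (-1)^2 + 0^2 + 6^2
= 36 + 1 + 0 + 36 = 73
||T||_HS = sqrt(73) = 8.5440

8.5440


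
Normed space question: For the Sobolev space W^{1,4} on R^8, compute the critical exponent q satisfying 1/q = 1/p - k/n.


Using the Sobolev embedding formula: 1/q = 1/p - k/n
1/q = 1/4 - 1/8 = 1/8
q = 1/(1/8) = 8

8.0000


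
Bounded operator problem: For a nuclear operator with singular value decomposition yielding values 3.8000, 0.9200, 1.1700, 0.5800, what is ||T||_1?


The nuclear norm is the sum of all singular values.
||T||_1 = 3.8000 + 0.9200 + 1.1700 + 0.5800
= 6.4700

6.4700


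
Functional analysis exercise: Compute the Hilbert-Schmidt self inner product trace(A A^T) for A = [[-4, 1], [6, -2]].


trace(A * A^T) = sum of squares of all entries
= (-4)^2 + 1^2 + 6^2 + (-2)^2
= 16 + 1 + 36 + 4
= 57

57


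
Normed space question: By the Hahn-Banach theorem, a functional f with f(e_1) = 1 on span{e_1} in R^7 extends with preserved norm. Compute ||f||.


The norm of f is given by ||f|| = sup_{||x||=1} |f(x)|.
On span{e_1}, ||e_1|| = 1, so ||f|| = |f(e_1)| / ||e_1||
= |1| / 1 = 1.0000

1.0000


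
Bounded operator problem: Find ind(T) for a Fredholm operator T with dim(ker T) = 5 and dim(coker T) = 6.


The Fredholm index is defined as ind(T) = dim(ker T) - dim(coker T)
= 5 - 6
= -1

-1


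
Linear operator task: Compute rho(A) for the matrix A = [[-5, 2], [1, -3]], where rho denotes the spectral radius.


For a 2x2 matrix, eigenvalues satisfy lambda^2 - (trace)*lambda + det = 0
trace = -5 + -3 = -8
det = -5*-3 - 2*1 = 13
discriminant = (-8)^2 - 4*(13) = 12
spectral radius = max |eigenvalue| = 5.7321

5.7321


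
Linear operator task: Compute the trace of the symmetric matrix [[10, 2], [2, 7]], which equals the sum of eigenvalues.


For a self-adjoint (symmetric) matrix, the eigenvalues are real.
The sum of eigenvalues equals the trace of the matrix.
trace = 10 + 7 = 17

17


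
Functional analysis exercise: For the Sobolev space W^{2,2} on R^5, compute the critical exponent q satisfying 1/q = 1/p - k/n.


Using the Sobolev embedding formula: 1/q = 1/p - k/n
1/q = 1/2 - 2/5 = 1/10
q = 1/(1/10) = 10

10.0000


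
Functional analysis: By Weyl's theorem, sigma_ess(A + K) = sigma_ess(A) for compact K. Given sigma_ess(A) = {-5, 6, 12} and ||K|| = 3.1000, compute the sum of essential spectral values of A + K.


By Weyl's theorem, the essential spectrum is invariant under compact perturbations.
sigma_ess(A + K) = sigma_ess(A) = {-5, 6, 12}
Sum = -5 + 6 + 12 = 13

13


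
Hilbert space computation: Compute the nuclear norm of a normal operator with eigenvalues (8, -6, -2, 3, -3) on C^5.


For a normal operator, singular values equal |eigenvalues|.
Trace norm = sum |lambda_i| = 8 + 6 + 2 + 3 + 3
= 22

22


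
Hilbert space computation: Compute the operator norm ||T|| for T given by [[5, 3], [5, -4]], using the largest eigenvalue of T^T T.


A^T A = [[50, -5], [-5, 25]]
trace(A^T A) = 75, det(A^T A) = 1225
discriminant = 75^2 - 4*1225 = 725
Largest eigenvalue of A^T A = (trace + sqrt(disc))/2 = 50.9629
||T|| = sqrt(50.9629) = 7.1388

7.1388


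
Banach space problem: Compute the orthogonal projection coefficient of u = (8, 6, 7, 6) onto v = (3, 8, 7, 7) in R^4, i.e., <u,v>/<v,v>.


Computing <u,v> = 8*3 + 6*8 + 7*7 + 6*7 = 163
Computing <v,v> = 3^2 + 8^2 + 7^2 + 7^2 = 171
Projection coefficient = 163/171 = 0.9532

0.9532


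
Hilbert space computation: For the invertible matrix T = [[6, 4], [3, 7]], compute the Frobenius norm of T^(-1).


det(T) = 6*7 - 4*3 = 30
T^(-1) = (1/30) * [[7, -4], [-3, 6]] = [[0.2333, -0.1333], [-0.1000, 0.2000]]
||T^(-1)||_F^2 = 0.2333^2 + (-0.1333)^2 + (-0.1000)^2 + 0.2000^2 = 0.1222
||T^(-1)||_F = sqrt(0.1222) = 0.3496

0.3496


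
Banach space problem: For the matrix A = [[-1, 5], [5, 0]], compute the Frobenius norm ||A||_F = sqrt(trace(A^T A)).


||A||_F^2 = sum a_ij^2
= (-1)^2 + 5^2 + 5^2 + 0^2
= 1 + 25 + 25 + 0 = 51
||A||_F = sqrt(51) = 7.1414

7.1414


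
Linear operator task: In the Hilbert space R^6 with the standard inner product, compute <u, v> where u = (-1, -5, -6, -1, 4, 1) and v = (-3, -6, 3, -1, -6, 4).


Computing the standard inner product <u, v> = sum u_i * v_i
= -1*-3 + -5*-6 + -6*3 + -1*-1 + 4*-6 + 1*4
= 3 + 30 + -18 + 1 + -24 + 4
= -4

-4


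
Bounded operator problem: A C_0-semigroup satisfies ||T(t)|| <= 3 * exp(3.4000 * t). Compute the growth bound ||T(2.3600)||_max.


||T(2.3600)|| <= 3 * exp(3.4000 * 2.3600)
= 3 * exp(8.0240)
= 3 * 3053.3664
= 9160.0992

9160.0992


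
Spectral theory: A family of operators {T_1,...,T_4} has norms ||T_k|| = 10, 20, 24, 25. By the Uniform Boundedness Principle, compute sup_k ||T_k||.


By the Uniform Boundedness Principle, the supremum of norms is finite.
sup_k ||T_k|| = max(10, 20, 24, 25) = 25

25


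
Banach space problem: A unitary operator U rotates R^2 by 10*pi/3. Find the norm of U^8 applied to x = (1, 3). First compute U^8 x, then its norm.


U is a rotation by theta = 10*pi/3
U^8 = rotation by 8*theta = 80*pi/3 = 2*pi/3 (mod 2*pi)
cos(2*pi/3) = -0.5000, sin(2*pi/3) = 0.8660
U^8 x = (-0.5000 * 1 - 0.8660 * 3, 0.8660 * 1 + -0.5000 * 3)
= (-3.0981, -0.6340)
||U^8 x|| = sqrt((-3.0981)^2 + (-0.6340)^2) = sqrt(10.0000) = 3.1623

3.1623


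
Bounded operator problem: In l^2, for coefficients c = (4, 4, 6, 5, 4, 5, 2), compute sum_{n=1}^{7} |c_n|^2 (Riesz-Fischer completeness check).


sum |c_n|^2 = 4^2 + 4^2 + 6^2 + 5^2 + 4^2 + 5^2 + 2^2
= 16 + 16 + 36 + 25 + 16 + 25 + 4
= 138

138


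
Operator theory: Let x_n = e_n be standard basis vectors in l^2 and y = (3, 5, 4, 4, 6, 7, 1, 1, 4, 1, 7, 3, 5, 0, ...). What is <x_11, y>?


x_11 = e_11 is the standard basis vector with 1 in position 11.
<x_11, y> = y_11 = 7
As n -> infinity, <x_n, y> -> 0, confirming weak convergence of (x_n) to 0.

7


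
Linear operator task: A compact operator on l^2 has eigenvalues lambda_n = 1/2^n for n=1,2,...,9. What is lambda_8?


The eigenvalue formula gives lambda_8 = 1/2^8
= 1/256
= 0.0039

0.0039


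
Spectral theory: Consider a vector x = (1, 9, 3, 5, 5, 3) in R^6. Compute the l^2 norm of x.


The l^2 norm = (sum |x_i|^2)^(1/2)
Sum of 2th powers = 1 + 81 + 9 + 25 + 25 + 9 = 150
||x||_2 = (150)^(1/2) = 12.2474

12.2474


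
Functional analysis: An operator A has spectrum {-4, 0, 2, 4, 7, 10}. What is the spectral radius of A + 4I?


Spectrum of A + 4I = {0, 4, 6, 8, 11, 14}
Spectral radius = max |lambda| over the shifted spectrum
= max(0, 4, 6, 8, 11, 14) = 14

14


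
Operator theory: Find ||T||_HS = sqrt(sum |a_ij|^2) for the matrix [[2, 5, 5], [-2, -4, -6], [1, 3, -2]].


The Hilbert-Schmidt norm is sqrt(sum of squares of all entries).
Sum of squares = 2^2 + 5^2 + 5^2 + (-2)^2 + (-4)^2 + (-6)^2 + 1^2 + 3^2 + (-2)^2
= 4 + 25 + 25 + 4 + 16 + 36 + 1 + 9 + 4 = 124
||T||_HS = sqrt(124) = 11.1355

11.1355


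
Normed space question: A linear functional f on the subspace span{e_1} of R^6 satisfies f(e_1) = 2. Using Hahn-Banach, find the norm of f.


The norm of f is given by ||f|| = sup_{||x||=1} |f(x)|.
On span{e_1}, ||e_1|| = 1, so ||f|| = |f(e_1)| / ||e_1||
= |2| / 1 = 2.0000

2.0000


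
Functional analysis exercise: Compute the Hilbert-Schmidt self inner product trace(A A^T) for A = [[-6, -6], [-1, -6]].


trace(A * A^T) = sum of squares of all entries
= (-6)^2 + (-6)^2 + (-1)^2 + (-6)^2
= 36 + 36 + 1 + 36
= 109

109


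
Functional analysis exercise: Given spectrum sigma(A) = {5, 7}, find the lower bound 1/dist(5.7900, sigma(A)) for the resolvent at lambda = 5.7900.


dist(5.7900, {5, 7}) = min(|5.7900 - 5|, |5.7900 - 7|)
= min(0.7900, 1.2100) = 0.7900
Resolvent bound = 1/0.7900 = 1.2658

1.2658


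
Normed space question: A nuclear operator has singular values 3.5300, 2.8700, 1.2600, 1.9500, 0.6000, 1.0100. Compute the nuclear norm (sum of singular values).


The nuclear norm is the sum of all singular values.
||T||_1 = 3.5300 + 2.8700 + 1.2600 + 1.9500 + 0.6000 + 1.0100
= 11.2200

11.2200


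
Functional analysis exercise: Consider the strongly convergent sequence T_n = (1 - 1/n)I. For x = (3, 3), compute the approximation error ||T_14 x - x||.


T_14 x - x = (1 - 1/14)x - x = -x/14
||x|| = sqrt(18) = 4.2426
||T_14 x - x|| = ||x||/14 = 4.2426/14 = 0.3030

0.3030


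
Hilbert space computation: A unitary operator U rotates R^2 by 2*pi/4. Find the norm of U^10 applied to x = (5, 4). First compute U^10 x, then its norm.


U is a rotation by theta = 2*pi/4
U^10 = rotation by 10*theta = 20*pi/4 = 4*pi/4 (mod 2*pi)
cos(4*pi/4) = -1.0000, sin(4*pi/4) = 0.0000
U^10 x = (-1.0000 * 5 - 0.0000 * 4, 0.0000 * 5 + -1.0000 * 4)
= (-5.0000, -4.0000)
||U^10 x|| = sqrt((-5.0000)^2 + (-4.0000)^2) = sqrt(41.0000) = 6.4031

6.4031


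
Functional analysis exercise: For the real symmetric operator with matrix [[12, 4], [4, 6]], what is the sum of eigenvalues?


For a self-adjoint (symmetric) matrix, the eigenvalues are real.
The sum of eigenvalues equals the trace of the matrix.
trace = 12 + 6 = 18

18


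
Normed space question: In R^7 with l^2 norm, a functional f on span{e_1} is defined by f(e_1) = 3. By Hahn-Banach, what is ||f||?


The norm of f is given by ||f|| = sup_{||x||=1} |f(x)|.
On span{e_1}, ||e_1|| = 1, so ||f|| = |f(e_1)| / ||e_1||
= |3| / 1 = 3.0000

3.0000


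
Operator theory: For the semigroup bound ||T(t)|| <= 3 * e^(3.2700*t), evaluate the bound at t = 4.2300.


||T(4.2300)|| <= 3 * exp(3.2700 * 4.2300)
= 3 * exp(13.8321)
= 3 * 1.0167e+06
= 3.0502e+06

3.0502e+06


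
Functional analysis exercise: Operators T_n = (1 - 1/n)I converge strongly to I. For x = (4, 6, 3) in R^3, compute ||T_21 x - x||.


T_21 x - x = (1 - 1/21)x - x = -x/21
||x|| = sqrt(61) = 7.8102
||T_21 x - x|| = ||x||/21 = 7.8102/21 = 0.3719

0.3719


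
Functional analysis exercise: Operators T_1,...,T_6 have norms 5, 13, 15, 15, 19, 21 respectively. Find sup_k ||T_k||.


By the Uniform Boundedness Principle, the supremum of norms is finite.
sup_k ||T_k|| = max(5, 13, 15, 15, 19, 21) = 21

21


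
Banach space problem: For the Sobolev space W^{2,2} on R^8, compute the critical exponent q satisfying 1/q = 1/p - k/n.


Using the Sobolev embedding formula: 1/q = 1/p - k/n
1/q = 1/2 - 2/8 = 1/4
q = 1/(1/4) = 4

4.0000


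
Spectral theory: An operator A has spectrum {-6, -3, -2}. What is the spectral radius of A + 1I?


Spectrum of A + 1I = {-5, -2, -1}
Spectral radius = max |lambda| over the shifted spectrum
= max(5, 2, 1) = 5

5


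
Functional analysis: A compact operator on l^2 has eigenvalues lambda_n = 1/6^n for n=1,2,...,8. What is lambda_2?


The eigenvalue formula gives lambda_2 = 1/6^2
= 1/36
= 0.0278

0.0278


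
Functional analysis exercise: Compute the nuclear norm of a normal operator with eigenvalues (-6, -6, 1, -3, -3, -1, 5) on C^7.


For a normal operator, singular values equal |eigenvalues|.
Trace norm = sum |lambda_i| = 6 + 6 + 1 + 3 + 3 + 1 + 5
= 25

25


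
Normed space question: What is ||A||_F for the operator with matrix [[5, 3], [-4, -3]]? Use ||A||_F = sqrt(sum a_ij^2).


||A||_F^2 = sum a_ij^2
= 5^2 + 3^2 + (-4)^2 + (-3)^2
= 25 + 9 + 16 + 9 = 59
||A||_F = sqrt(59) = 7.6811

7.6811


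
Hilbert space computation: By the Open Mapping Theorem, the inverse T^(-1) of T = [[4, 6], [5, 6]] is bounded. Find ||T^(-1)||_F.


det(T) = 4*6 - 6*5 = -6
T^(-1) = (1/-6) * [[6, -6], [-5, 4]] = [[-1.0000, 1.0000], [0.8333, -0.6667]]
||T^(-1)||_F^2 = (-1.0000)^2 + 1.0000^2 + 0.8333^2 + (-0.6667)^2 = 3.1389
||T^(-1)||_F = sqrt(3.1389) = 1.7717

1.7717


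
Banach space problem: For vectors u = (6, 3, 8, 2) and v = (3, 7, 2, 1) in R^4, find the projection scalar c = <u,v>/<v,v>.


Computing <u,v> = 6*3 + 3*7 + 8*2 + 2*1 = 57
Computing <v,v> = 3^2 + 7^2 + 2^2 + 1^2 = 63
Projection coefficient = 57/63 = 0.9048

0.9048


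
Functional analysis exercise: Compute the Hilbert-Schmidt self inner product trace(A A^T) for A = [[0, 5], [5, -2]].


trace(A * A^T) = sum of squares of all entries
= 0^2 + 5^2 + 5^2 + (-2)^2
= 0 + 25 + 25 + 4
= 54

54


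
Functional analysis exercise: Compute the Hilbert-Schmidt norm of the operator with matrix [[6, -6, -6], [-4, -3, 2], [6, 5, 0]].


The Hilbert-Schmidt norm is sqrt(sum of squares of all entries).
Sum of squares = 6^2 + (-6)^2 + (-6)^2 + (-4)^2 + (-3)^2 + 2^2 + 6^2 + 5^2 + 0^2
= 36 + 36 + 36 + 16 + 9 + 4 + 36 + 25 + 0 = 198
||T||_HS = sqrt(198) = 14.0712

14.0712


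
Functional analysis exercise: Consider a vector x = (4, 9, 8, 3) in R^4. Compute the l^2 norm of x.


The l^2 norm = (sum |x_i|^2)^(1/2)
Sum of 2th powers = 16 + 81 + 64 + 9 = 170
||x||_2 = (170)^(1/2) = 13.0384

13.0384


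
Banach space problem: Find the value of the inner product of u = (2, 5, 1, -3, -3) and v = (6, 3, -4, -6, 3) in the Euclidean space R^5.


Computing the standard inner product <u, v> = sum u_i * v_i
= 2*6 + 5*3 + 1*-4 + -3*-6 + -3*3
= 12 + 15 + -4 + 18 + -9
= 32

32


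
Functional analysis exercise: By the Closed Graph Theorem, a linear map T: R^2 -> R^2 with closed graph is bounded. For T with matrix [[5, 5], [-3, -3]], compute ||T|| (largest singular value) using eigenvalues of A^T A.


A^T A = [[34, 34], [34, 34]]
trace(A^T A) = 68, det(A^T A) = 0
discriminant = 68^2 - 4*0 = 4624
Largest eigenvalue of A^T A = (trace + sqrt(disc))/2 = 68.0000
||T|| = sqrt(68.0000) = 8.2462

8.2462


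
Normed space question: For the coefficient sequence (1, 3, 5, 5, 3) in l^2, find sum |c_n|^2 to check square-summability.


sum |c_n|^2 = 1^2 + 3^2 + 5^2 + 5^2 + 3^2
= 1 + 9 + 25 + 25 + 9
= 69

69


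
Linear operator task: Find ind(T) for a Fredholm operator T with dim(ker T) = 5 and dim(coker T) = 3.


The Fredholm index is defined as ind(T) = dim(ker T) - dim(coker T)
= 5 - 3
= 2

2


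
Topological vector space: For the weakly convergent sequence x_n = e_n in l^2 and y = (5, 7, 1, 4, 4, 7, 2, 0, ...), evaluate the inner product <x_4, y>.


x_4 = e_4 is the standard basis vector with 1 in position 4.
<x_4, y> = y_4 = 4
As n -> infinity, <x_n, y> -> 0, confirming weak convergence of (x_n) to 0.

4


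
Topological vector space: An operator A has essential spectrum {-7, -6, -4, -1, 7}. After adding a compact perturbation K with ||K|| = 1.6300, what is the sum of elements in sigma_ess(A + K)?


By Weyl's theorem, the essential spectrum is invariant under compact perturbations.
sigma_ess(A + K) = sigma_ess(A) = {-7, -6, -4, -1, 7}
Sum = -7 + -6 + -4 + -1 + 7 = -11

-11


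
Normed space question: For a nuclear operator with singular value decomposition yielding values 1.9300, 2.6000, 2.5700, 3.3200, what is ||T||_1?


The nuclear norm is the sum of all singular values.
||T||_1 = 1.9300 + 2.6000 + 2.5700 + 3.3200
= 10.4200

10.4200


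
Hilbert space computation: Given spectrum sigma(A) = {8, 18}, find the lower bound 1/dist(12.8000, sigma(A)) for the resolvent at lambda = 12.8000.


dist(12.8000, {8, 18}) = min(|12.8000 - 8|, |12.8000 - 18|)
= min(4.8000, 5.2000) = 4.8000
Resolvent bound = 1/4.8000 = 0.2083

0.2083


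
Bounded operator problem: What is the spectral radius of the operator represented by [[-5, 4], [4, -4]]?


For a 2x2 matrix, eigenvalues satisfy lambda^2 - (trace)*lambda + det = 0
trace = -5 + -4 = -9
det = -5*-4 - 4*4 = 4
discriminant = (-9)^2 - 4*(4) = 65
spectral radius = max |eigenvalue| = 8.5311

8.5311


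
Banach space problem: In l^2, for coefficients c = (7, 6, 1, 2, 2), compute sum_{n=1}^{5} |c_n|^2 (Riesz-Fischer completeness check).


sum |c_n|^2 = 7^2 + 6^2 + 1^2 + 2^2 + 2^2
= 49 + 36 + 1 + 4 + 4
= 94

94


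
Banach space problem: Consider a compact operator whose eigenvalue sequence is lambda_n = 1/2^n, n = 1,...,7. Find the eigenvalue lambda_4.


The eigenvalue formula gives lambda_4 = 1/2^4
= 1/16
= 0.0625

0.0625


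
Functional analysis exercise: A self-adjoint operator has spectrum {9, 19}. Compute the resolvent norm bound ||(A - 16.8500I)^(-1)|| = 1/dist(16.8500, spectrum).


dist(16.8500, {9, 19}) = min(|16.8500 - 9|, |16.8500 - 19|)
= min(7.8500, 2.1500) = 2.1500
Resolvent bound = 1/2.1500 = 0.4651

0.4651


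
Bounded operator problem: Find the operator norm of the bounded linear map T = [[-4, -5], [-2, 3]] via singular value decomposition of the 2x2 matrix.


A^T A = [[20, 14], [14, 34]]
trace(A^T A) = 54, det(A^T A) = 484
discriminant = 54^2 - 4*484 = 980
Largest eigenvalue of A^T A = (trace + sqrt(disc))/2 = 42.6525
||T|| = sqrt(42.6525) = 6.5309

6.5309


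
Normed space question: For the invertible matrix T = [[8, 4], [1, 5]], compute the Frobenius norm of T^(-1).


det(T) = 8*5 - 4*1 = 36
T^(-1) = (1/36) * [[5, -4], [-1, 8]] = [[0.1389, -0.1111], [-0.0278, 0.2222]]
||T^(-1)||_F^2 = 0.1389^2 + (-0.1111)^2 + (-0.0278)^2 + 0.2222^2 = 0.0818
||T^(-1)||_F = sqrt(0.0818) = 0.2860

0.2860


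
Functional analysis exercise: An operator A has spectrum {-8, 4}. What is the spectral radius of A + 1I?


Spectrum of A + 1I = {-7, 5}
Spectral radius = max |lambda| over the shifted spectrum
= max(7, 5) = 7

7


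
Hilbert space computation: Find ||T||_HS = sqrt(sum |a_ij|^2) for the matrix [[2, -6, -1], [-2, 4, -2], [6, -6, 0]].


The Hilbert-Schmidt norm is sqrt(sum of squares of all entries).
Sum of squares = 2^2 + (-6)^2 + (-1)^2 + (-2)^2 + 4^2 + (-2)^2 + 6^2 + (-6)^2 + 0^2
= 4 + 36 + 1 + 4 + 16 + 4 + 36 + 36 + 0 = 137
||T||_HS = sqrt(137) = 11.7047

11.7047


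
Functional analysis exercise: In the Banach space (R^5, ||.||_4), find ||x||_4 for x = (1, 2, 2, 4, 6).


The l^4 norm = (sum |x_i|^4)^(1/4)
Sum of 4th powers = 1 + 16 + 16 + 256 + 1296 = 1585
||x||_4 = (1585)^(1/4) = 6.3097

6.3097


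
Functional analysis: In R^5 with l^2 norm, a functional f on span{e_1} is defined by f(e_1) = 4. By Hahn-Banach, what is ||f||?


The norm of f is given by ||f|| = sup_{||x||=1} |f(x)|.
On span{e_1}, ||e_1|| = 1, so ||f|| = |f(e_1)| / ||e_1||
= |4| / 1 = 4.0000

4.0000


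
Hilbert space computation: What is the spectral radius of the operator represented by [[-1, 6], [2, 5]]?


For a 2x2 matrix, eigenvalues satisfy lambda^2 - (trace)*lambda + det = 0
trace = -1 + 5 = 4
det = -1*5 - 6*2 = -17
discriminant = 4^2 - 4*(-17) = 84
spectral radius = max |eigenvalue| = 6.5826

6.5826


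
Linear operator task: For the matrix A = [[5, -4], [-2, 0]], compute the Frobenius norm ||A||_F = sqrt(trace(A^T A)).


||A||_F^2 = sum a_ij^2
= 5^2 + (-4)^2 + (-2)^2 + 0^2
= 25 + 16 + 4 + 0 = 45
||A||_F = sqrt(45) = 6.7082

6.7082


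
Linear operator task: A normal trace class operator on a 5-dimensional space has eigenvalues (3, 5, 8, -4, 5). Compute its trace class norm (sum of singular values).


For a normal operator, singular values equal |eigenvalues|.
Trace norm = sum |lambda_i| = 3 + 5 + 8 + 4 + 5
= 25

25


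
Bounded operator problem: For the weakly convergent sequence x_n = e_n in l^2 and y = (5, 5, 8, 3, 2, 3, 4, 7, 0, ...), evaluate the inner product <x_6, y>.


x_6 = e_6 is the standard basis vector with 1 in position 6.
<x_6, y> = y_6 = 3
As n -> infinity, <x_n, y> -> 0, confirming weak convergence of (x_n) to 0.

3


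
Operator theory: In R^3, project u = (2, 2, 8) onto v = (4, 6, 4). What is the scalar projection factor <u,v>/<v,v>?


Computing <u,v> = 2*4 + 2*6 + 8*4 = 52
Computing <v,v> = 4^2 + 6^2 + 4^2 = 68
Projection coefficient = 52/68 = 0.7647

0.7647


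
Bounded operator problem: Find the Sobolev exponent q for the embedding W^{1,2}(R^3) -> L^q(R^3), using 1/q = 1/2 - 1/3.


Using the Sobolev embedding formula: 1/q = 1/p - k/n
1/q = 1/2 - 1/3 = 1/6
q = 1/(1/6) = 6

6.0000


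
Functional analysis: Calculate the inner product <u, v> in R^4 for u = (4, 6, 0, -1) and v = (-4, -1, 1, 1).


Computing the standard inner product <u, v> = sum u_i * v_i
= 4*-4 + 6*-1 + 0*1 + -1*1
= -16 + -6 + 0 + -1
= -23

-23


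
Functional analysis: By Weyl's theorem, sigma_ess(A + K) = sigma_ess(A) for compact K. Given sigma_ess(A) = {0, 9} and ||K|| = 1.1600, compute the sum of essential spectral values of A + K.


By Weyl's theorem, the essential spectrum is invariant under compact perturbations.
sigma_ess(A + K) = sigma_ess(A) = {0, 9}
Sum = 0 + 9 = 9

9


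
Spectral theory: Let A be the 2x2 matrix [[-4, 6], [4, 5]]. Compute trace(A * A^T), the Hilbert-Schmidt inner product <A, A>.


trace(A * A^T) = sum of squares of all entries
= (-4)^2 + 6^2 + 4^2 + 5^2
= 16 + 36 + 16 + 25
= 93

93


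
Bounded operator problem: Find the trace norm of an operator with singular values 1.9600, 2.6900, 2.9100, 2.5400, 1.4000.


The nuclear norm is the sum of all singular values.
||T||_1 = 1.9600 + 2.6900 + 2.9100 + 2.5400 + 1.4000
= 11.5000

11.5000


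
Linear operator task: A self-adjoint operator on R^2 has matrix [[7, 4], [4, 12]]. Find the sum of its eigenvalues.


For a self-adjoint (symmetric) matrix, the eigenvalues are real.
The sum of eigenvalues equals the trace of the matrix.
trace = 7 + 12 = 19

19


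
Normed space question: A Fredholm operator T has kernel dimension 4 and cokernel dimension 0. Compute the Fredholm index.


The Fredholm index is defined as ind(T) = dim(ker T) - dim(coker T)
= 4 - 0
= 4

4


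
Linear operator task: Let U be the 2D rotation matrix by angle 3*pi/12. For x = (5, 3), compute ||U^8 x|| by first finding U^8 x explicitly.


U is a rotation by theta = 3*pi/12
U^8 = rotation by 8*theta = 24*pi/12 = 0*pi/12 (mod 2*pi)
cos(0*pi/12) = 1.0000, sin(0*pi/12) = 0.0000
U^8 x = (1.0000 * 5 - 0.0000 * 3, 0.0000 * 5 + 1.0000 * 3)
= (5.0000, 3.0000)
||U^8 x|| = sqrt(5.0000^2 + 3.0000^2) = sqrt(34.0000) = 5.8310

5.8310


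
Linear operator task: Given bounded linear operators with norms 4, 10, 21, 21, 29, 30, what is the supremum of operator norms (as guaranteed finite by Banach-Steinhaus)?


By the Uniform Boundedness Principle, the supremum of norms is finite.
sup_k ||T_k|| = max(4, 10, 21, 21, 29, 30) = 30

30


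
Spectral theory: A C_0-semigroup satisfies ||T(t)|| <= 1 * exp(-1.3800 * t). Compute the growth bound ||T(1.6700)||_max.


||T(1.6700)|| <= 1 * exp(-1.3800 * 1.6700)
= 1 * exp(-2.3046)
= 1 * 0.0998
= 0.0998

0.0998


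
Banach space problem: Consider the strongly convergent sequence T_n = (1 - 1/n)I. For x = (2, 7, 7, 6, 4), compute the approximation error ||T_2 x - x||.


T_2 x - x = (1 - 1/2)x - x = -x/2
||x|| = sqrt(154) = 12.4097
||T_2 x - x|| = ||x||/2 = 12.4097/2 = 6.2048

6.2048


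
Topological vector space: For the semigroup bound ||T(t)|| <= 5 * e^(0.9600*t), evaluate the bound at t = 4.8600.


||T(4.8600)|| <= 5 * exp(0.9600 * 4.8600)
= 5 * exp(4.6656)
= 5 * 106.2293
= 531.1465

531.1465


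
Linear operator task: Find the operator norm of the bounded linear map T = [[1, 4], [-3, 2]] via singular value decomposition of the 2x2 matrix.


A^T A = [[10, -2], [-2, 20]]
trace(A^T A) = 30, det(A^T A) = 196
discriminant = 30^2 - 4*196 = 116
Largest eigenvalue of A^T A = (trace + sqrt(disc))/2 = 20.3852
||T|| = sqrt(20.3852) = 4.5150

4.5150


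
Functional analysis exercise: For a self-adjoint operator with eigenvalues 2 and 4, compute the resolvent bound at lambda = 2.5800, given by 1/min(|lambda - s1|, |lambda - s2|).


dist(2.5800, {2, 4}) = min(|2.5800 - 2|, |2.5800 - 4|)
= min(0.5800, 1.4200) = 0.5800
Resolvent bound = 1/0.5800 = 1.7241

1.7241


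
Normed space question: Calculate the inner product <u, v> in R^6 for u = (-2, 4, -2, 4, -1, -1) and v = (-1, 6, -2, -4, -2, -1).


Computing the standard inner product <u, v> = sum u_i * v_i
= -2*-1 + 4*6 + -2*-2 + 4*-4 + -1*-2 + -1*-1
= 2 + 24 + 4 + -16 + 2 + 1
= 17

17


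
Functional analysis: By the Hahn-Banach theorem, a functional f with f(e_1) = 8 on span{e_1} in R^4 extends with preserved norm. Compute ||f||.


The norm of f is given by ||f|| = sup_{||x||=1} |f(x)|.
On span{e_1}, ||e_1|| = 1, so ||f|| = |f(e_1)| / ||e_1||
= |8| / 1 = 8.0000

8.0000


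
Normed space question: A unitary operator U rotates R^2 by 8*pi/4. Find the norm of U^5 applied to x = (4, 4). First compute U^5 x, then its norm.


U is a rotation by theta = 8*pi/4
U^5 = rotation by 5*theta = 40*pi/4 = 0*pi/4 (mod 2*pi)
cos(0*pi/4) = 1.0000, sin(0*pi/4) = 0.0000
U^5 x = (1.0000 * 4 - 0.0000 * 4, 0.0000 * 4 + 1.0000 * 4)
= (4.0000, 4.0000)
||U^5 x|| = sqrt(4.0000^2 + 4.0000^2) = sqrt(32.0000) = 5.6569

5.6569


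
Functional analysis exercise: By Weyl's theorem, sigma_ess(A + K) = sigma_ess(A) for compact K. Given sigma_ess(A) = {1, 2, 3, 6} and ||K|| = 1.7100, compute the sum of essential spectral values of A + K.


By Weyl's theorem, the essential spectrum is invariant under compact perturbations.
sigma_ess(A + K) = sigma_ess(A) = {1, 2, 3, 6}
Sum = 1 + 2 + 3 + 6 = 12

12


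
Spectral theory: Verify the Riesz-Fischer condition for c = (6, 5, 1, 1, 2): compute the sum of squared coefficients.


sum |c_n|^2 = 6^2 + 5^2 + 1^2 + 1^2 + 2^2
= 36 + 25 + 1 + 1 + 4
= 67

67


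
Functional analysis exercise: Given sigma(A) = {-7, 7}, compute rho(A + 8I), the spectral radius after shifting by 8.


Spectrum of A + 8I = {1, 15}
Spectral radius = max |lambda| over the shifted spectrum
= max(1, 15) = 15

15


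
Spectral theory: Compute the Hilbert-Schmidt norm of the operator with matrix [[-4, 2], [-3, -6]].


The Hilbert-Schmidt norm is sqrt(sum of squares of all entries).
Sum of squares = (-4)^2 + 2^2 + (-3)^2 + (-6)^2
= 16 + 4 + 9 + 36 = 65
||T||_HS = sqrt(65) = 8.0623

8.0623


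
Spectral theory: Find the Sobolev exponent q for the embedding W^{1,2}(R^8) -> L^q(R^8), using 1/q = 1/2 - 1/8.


Using the Sobolev embedding formula: 1/q = 1/p - k/n
1/q = 1/2 - 1/8 = 3/8
q = 1/(3/8) = 8/3 = 2.6667

2.6667


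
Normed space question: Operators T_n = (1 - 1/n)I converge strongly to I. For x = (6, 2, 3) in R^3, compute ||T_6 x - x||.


T_6 x - x = (1 - 1/6)x - x = -x/6
||x|| = sqrt(49) = 7.0000
||T_6 x - x|| = ||x||/6 = 7.0000/6 = 1.1667

1.1667


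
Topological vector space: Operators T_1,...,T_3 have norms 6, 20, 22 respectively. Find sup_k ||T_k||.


By the Uniform Boundedness Principle, the supremum of norms is finite.
sup_k ||T_k|| = max(6, 20, 22) = 22

22


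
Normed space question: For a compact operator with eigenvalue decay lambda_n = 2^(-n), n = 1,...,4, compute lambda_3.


The eigenvalue formula gives lambda_3 = 1/2^3
= 1/8
= 0.1250

0.1250


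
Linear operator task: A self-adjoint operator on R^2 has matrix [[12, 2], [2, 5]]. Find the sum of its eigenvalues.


For a self-adjoint (symmetric) matrix, the eigenvalues are real.
The sum of eigenvalues equals the trace of the matrix.
trace = 12 + 5 = 17

17


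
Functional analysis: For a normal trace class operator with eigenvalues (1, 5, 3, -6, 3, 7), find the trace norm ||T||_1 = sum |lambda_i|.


For a normal operator, singular values equal |eigenvalues|.
Trace norm = sum |lambda_i| = 1 + 5 + 3 + 6 + 3 + 7
= 25

25


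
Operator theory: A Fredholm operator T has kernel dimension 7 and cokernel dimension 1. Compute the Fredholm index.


The Fredholm index is defined as ind(T) = dim(ker T) - dim(coker T)
= 7 - 1
= 6

6


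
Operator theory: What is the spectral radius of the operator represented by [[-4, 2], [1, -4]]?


For a 2x2 matrix, eigenvalues satisfy lambda^2 - (trace)*lambda + det = 0
trace = -4 + -4 = -8
det = -4*-4 - 2*1 = 14
discriminant = (-8)^2 - 4*(14) = 8
spectral radius = max |eigenvalue| = 5.4142

5.4142


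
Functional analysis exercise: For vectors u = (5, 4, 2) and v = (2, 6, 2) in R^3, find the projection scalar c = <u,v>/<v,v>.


Computing <u,v> = 5*2 + 4*6 + 2*2 = 38
Computing <v,v> = 2^2 + 6^2 + 2^2 = 44
Projection coefficient = 38/44 = 0.8636

0.8636


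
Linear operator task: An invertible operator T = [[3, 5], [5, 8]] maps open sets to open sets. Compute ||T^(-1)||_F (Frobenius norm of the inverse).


det(T) = 3*8 - 5*5 = -1
T^(-1) = (1/-1) * [[8, -5], [-5, 3]] = [[-8.0000, 5.0000], [5.0000, -3.0000]]
||T^(-1)||_F^2 = (-8.0000)^2 + 5.0000^2 + 5.0000^2 + (-3.0000)^2 = 123.0000
||T^(-1)||_F = sqrt(123.0000) = 11.0905

11.0905


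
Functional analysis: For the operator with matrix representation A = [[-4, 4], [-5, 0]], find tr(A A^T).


trace(A * A^T) = sum of squares of all entries
= (-4)^2 + 4^2 + (-5)^2 + 0^2
= 16 + 16 + 25 + 0
= 57

57


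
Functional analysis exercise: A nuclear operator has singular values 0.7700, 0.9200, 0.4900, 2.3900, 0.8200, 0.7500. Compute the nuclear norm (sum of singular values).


The nuclear norm is the sum of all singular values.
||T||_1 = 0.7700 + 0.9200 + 0.4900 + 2.3900 + 0.8200 + 0.7500
= 6.1400

6.1400


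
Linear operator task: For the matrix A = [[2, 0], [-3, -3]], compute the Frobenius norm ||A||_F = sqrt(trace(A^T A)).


||A||_F^2 = sum a_ij^2
= 2^2 + 0^2 + (-3)^2 + (-3)^2
= 4 + 0 + 9 + 9 = 22
||A||_F = sqrt(22) = 4.6904

4.6904


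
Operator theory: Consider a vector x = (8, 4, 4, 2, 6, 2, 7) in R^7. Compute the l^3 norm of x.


The l^3 norm = (sum |x_i|^3)^(1/3)
Sum of 3th powers = 512 + 64 + 64 + 8 + 216 + 8 + 343 = 1215
||x||_3 = (1215)^(1/3) = 10.6707

10.6707


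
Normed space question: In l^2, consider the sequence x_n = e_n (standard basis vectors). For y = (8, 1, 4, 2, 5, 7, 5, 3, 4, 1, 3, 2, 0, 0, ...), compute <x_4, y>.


x_4 = e_4 is the standard basis vector with 1 in position 4.
<x_4, y> = y_4 = 2
As n -> infinity, <x_n, y> -> 0, confirming weak convergence of (x_n) to 0.

2


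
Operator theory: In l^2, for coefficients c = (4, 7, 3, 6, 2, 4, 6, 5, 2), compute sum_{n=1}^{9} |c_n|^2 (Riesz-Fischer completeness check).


sum |c_n|^2 = 4^2 + 7^2 + 3^2 + 6^2 + 2^2 + 4^2 + 6^2 + 5^2 + 2^2
= 16 + 49 + 9 + 36 + 4 + 16 + 36 + 25 + 4
= 195

195


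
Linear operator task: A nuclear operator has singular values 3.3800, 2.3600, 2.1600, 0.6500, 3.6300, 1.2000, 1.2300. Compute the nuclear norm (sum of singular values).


The nuclear norm is the sum of all singular values.
||T||_1 = 3.3800 + 2.3600 + 2.1600 + 0.6500 + 3.6300 + 1.2000 + 1.2300
= 14.6100

14.6100


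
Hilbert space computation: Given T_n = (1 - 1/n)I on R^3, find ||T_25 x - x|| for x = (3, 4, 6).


T_25 x - x = (1 - 1/25)x - x = -x/25
||x|| = sqrt(61) = 7.8102
||T_25 x - x|| = ||x||/25 = 7.8102/25 = 0.3124

0.3124


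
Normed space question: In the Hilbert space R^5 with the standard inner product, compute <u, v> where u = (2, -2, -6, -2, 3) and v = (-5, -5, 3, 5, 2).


Computing the standard inner product <u, v> = sum u_i * v_i
= 2*-5 + -2*-5 + -6*3 + -2*5 + 3*2
= -10 + 10 + -18 + -10 + 6
= -22

-22


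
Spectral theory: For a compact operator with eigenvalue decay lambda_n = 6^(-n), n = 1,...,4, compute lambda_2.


The eigenvalue formula gives lambda_2 = 1/6^2
= 1/36
= 0.0278

0.0278


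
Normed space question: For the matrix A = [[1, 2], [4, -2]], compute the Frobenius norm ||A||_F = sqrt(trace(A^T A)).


||A||_F^2 = sum a_ij^2
= 1^2 + 2^2 + 4^2 + (-2)^2
= 1 + 4 + 16 + 4 = 25
||A||_F = sqrt(25) = 5.0000

5.0000


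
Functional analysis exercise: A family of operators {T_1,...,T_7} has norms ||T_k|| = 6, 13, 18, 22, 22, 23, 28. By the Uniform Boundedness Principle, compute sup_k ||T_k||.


By the Uniform Boundedness Principle, the supremum of norms is finite.
sup_k ||T_k|| = max(6, 13, 18, 22, 22, 23, 28) = 28

28


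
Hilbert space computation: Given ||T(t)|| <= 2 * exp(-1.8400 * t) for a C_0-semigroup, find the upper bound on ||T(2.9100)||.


||T(2.9100)|| <= 2 * exp(-1.8400 * 2.9100)
= 2 * exp(-5.3544)
= 2 * 0.0047
= 0.0095

0.0095


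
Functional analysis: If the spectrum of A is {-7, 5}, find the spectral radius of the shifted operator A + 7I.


Spectrum of A + 7I = {0, 12}
Spectral radius = max |lambda| over the shifted spectrum
= max(0, 12) = 12

12


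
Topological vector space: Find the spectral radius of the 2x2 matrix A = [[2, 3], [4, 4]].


For a 2x2 matrix, eigenvalues satisfy lambda^2 - (trace)*lambda + det = 0
trace = 2 + 4 = 6
det = 2*4 - 3*4 = -4
discriminant = 6^2 - 4*(-4) = 52
spectral radius = max |eigenvalue| = 6.6056

6.6056


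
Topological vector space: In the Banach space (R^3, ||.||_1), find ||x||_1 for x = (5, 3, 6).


The l^1 norm equals the sum of absolute values of all components.
||x||_1 = 5 + 3 + 6
= 14

14.0000


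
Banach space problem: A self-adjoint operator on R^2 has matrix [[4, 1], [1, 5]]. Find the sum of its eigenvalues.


For a self-adjoint (symmetric) matrix, the eigenvalues are real.
The sum of eigenvalues equals the trace of the matrix.
trace = 4 + 5 = 9

9


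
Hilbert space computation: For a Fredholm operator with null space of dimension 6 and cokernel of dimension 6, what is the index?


The Fredholm index is defined as ind(T) = dim(ker T) - dim(coker T)
= 6 - 6
= 0

0


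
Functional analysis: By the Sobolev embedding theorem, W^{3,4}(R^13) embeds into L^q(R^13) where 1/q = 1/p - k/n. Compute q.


Using the Sobolev embedding formula: 1/q = 1/p - k/n
1/q = 1/4 - 3/13 = 1/52
q = 1/(1/52) = 52

52.0000


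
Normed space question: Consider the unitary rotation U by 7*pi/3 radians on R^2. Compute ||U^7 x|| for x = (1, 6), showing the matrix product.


U is a rotation by theta = 7*pi/3
U^7 = rotation by 7*theta = 49*pi/3 = 1*pi/3 (mod 2*pi)
cos(1*pi/3) = 0.5000, sin(1*pi/3) = 0.8660
U^7 x = (0.5000 * 1 - 0.8660 * 6, 0.8660 * 1 + 0.5000 * 6)
= (-4.6962, 3.8660)
||U^7 x|| = sqrt((-4.6962)^2 + 3.8660^2) = sqrt(37.0000) = 6.0828

6.0828


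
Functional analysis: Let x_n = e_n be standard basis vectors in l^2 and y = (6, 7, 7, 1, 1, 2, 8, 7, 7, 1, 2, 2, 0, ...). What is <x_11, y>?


x_11 = e_11 is the standard basis vector with 1 in position 11.
<x_11, y> = y_11 = 2
As n -> infinity, <x_n, y> -> 0, confirming weak convergence of (x_n) to 0.

2


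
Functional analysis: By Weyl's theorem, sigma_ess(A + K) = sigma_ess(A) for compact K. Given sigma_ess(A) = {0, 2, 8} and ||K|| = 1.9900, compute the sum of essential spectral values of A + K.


By Weyl's theorem, the essential spectrum is invariant under compact perturbations.
sigma_ess(A + K) = sigma_ess(A) = {0, 2, 8}
Sum = 0 + 2 + 8 = 10

10


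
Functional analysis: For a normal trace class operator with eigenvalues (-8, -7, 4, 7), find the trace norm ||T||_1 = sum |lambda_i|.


For a normal operator, singular values equal |eigenvalues|.
Trace norm = sum |lambda_i| = 8 + 7 + 4 + 7
= 26

26


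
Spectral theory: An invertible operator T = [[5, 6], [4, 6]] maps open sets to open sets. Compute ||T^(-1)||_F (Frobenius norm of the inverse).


det(T) = 5*6 - 6*4 = 6
T^(-1) = (1/6) * [[6, -6], [-4, 5]] = [[1.0000, -1.0000], [-0.6667, 0.8333]]
||T^(-1)||_F^2 = 1.0000^2 + (-1.0000)^2 + (-0.6667)^2 + 0.8333^2 = 3.1389
||T^(-1)||_F = sqrt(3.1389) = 1.7717

1.7717


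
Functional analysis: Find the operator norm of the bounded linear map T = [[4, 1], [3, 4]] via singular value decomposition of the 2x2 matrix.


A^T A = [[25, 16], [16, 17]]
trace(A^T A) = 42, det(A^T A) = 169
discriminant = 42^2 - 4*169 = 1088
Largest eigenvalue of A^T A = (trace + sqrt(disc))/2 = 37.4924
||T|| = sqrt(37.4924) = 6.1231

6.1231


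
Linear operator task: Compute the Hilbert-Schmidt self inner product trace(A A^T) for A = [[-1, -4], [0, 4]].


trace(A * A^T) = sum of squares of all entries
= (-1)^2 + (-4)^2 + 0^2 + 4^2
= 1 + 16 + 0 + 16
= 33

33


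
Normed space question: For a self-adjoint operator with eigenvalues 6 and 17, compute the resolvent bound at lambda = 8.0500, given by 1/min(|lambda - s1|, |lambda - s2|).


dist(8.0500, {6, 17}) = min(|8.0500 - 6|, |8.0500 - 17|)
= min(2.0500, 8.9500) = 2.0500
Resolvent bound = 1/2.0500 = 0.4878

0.4878


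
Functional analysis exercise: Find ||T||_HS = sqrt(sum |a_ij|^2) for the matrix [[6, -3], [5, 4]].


The Hilbert-Schmidt norm is sqrt(sum of squares of all entries).
Sum of squares = 6^2 + (-3)^2 + 5^2 + 4^2
= 36 + 9 + 25 + 16 = 86
||T||_HS = sqrt(86) = 9.2736

9.2736


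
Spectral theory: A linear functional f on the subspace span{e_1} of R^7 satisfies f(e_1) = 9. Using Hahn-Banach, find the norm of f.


The norm of f is given by ||f|| = sup_{||x||=1} |f(x)|.
On span{e_1}, ||e_1|| = 1, so ||f|| = |f(e_1)| / ||e_1||
= |9| / 1 = 9.0000

9.0000


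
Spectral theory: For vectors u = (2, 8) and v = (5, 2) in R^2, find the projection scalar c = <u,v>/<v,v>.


Computing <u,v> = 2*5 + 8*2 = 26
Computing <v,v> = 5^2 + 2^2 = 29
Projection coefficient = 26/29 = 0.8966

0.8966
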